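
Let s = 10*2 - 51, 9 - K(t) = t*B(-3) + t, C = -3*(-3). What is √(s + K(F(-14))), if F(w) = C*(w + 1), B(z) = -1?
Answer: I*√22 ≈ 4.6904*I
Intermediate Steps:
C = 9
F(w) = 9 + 9*w (F(w) = 9*(w + 1) = 9*(1 + w) = 9 + 9*w)
K(t) = 9 (K(t) = 9 - (t*(-1) + t) = 9 - (-t + t) = 9 - 1*0 = 9 + 0 = 9)
s = -31 (s = 20 - 51 = -31)
√(s + K(F(-14))) = √(-31 + 9) = √(-22) = I*√22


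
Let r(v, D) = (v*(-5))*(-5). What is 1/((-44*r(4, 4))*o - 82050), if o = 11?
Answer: -1/130450 ≈ -7.6658e-6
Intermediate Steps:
r(v, D) = 25*v (r(v, D) = -5*v*(-5) = 25*v)
1/((-44*r(4, 4))*o - 82050) = 1/(-1100*4*11 - 82050) = 1/(-44*100*11 - 82050) = 1/(-4400*11 - 82050) = 1/(-48400 - 82050) = 1/(-130450) = -1/130450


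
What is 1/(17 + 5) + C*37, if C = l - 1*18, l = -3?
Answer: -17093/22 ≈ -776.95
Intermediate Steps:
C = -21 (C = -3 - 1*18 = -3 - 18 = -21)
1/(17 + 5) + C*37 = 1/(17 + 5) - 21*37 = 1/22 - 777 = -17093/22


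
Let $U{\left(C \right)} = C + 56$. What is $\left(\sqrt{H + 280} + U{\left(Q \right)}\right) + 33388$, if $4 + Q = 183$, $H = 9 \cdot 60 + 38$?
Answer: $33623 + \sqrt{858} \approx 33652.0$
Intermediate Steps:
$H = 578$ ($H = 540 + 38 = 578$)
$Q = 179$ ($Q = -4 + 183 = 179$)
$U{\left(C \right)} = 56 + C$
$\left(\sqrt{H + 280} + U{\left(Q \right)}\right) + 33388 = \left(\sqrt{578 + 280} + \left(56 + 179\right)\right) + 33388 = \left(\sqrt{858} + 235\right) + 33388 = \left(235 + \sqrt{858}\right) + 33388 = 33623 + \sqrt{858}$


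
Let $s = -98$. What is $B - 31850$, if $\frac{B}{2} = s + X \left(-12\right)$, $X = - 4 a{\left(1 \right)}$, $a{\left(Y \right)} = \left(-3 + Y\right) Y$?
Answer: $-32238$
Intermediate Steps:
$a{\left(Y \right)} = Y \left(-3 + Y\right)$
$X = 8$ ($X = - 4 \cdot 1 \left(-3 + 1\right) = - 4 \cdot 1 \left(-2\right) = \left(-4\right) \left(-2\right) = 8$)
$B = -388$ ($B = 2 \left(-98 + 8 \left(-12\right)\right) = 2 \left(-98 - 96\right) = 2 \left(-194\right) = -388$)
$B - 31850 = -388 - 31850 = -32238$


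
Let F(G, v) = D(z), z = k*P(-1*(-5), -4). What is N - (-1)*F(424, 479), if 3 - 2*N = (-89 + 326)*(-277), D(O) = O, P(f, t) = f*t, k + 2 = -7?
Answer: 33006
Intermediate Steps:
k = -9 (k = -2 - 7 = -9)
z = 180 (z = -9*(-1*(-5))*(-4) = -45*(-4) = -9*(-20) = 180)
F(G, v) = 180
N = 32826 (N = 3/2 - (-89 + 326)*(-277)/2 = 3/2 - 237*(-277)/2 = 3/2 - ½*(-65649) = 3/2 + 65649/2 = 32826)
N - (-1)*F(424, 479) = 32826 - (-1)*180 = 32826 - 1*(-180) = 32826 + 180 = 33006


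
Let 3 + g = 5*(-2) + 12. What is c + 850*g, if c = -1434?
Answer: -2284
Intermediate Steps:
g = -1 (g = -3 + (5*(-2) + 12) = -3 + (-10 + 12) = -3 + 2 = -1)
c + 850*g = -1434 + 850*(-1) = -1434 - 850 = -2284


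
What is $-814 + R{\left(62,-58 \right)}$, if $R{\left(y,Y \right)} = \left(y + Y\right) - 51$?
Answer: $-861$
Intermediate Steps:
$R{\left(y,Y \right)} = -51 + Y + y$ ($R{\left(y,Y \right)} = \left(Y + y\right) - 51 = -51 + Y + y$)
$-814 + R{\left(62,-58 \right)} = -814 - 47 = -861$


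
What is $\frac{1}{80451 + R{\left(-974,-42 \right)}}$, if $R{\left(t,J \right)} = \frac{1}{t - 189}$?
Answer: $\frac{1163}{93564512} \approx 1.243 \cdot 10^{-5}$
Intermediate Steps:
$R{\left(t,J \right)} = \frac{1}{-189 + t}$
$\frac{1}{80451 + R{\left(-974,-42 \right)}} = \frac{1}{80451 + \frac{1}{-189 - 974}} = \frac{1}{80451 + \frac{1}{-1163}} = \frac{1}{80451 - \frac{1}{1163}} = \frac{1}{\frac{93564512}{1163}} = \frac{1163}{93564512}$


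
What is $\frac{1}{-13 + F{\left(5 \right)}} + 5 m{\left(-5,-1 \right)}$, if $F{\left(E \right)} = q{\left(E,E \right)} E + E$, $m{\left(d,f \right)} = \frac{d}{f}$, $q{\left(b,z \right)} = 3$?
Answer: $\frac{176}{7} \approx 25.143$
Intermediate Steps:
$F{\left(E \right)} = 4 E$ ($F{\left(E \right)} = 3 E + E = 4 E$)
$\frac{1}{-13 + F{\left(5 \right)}} + 5 m{\left(-5,-1 \right)} = \frac{1}{-13 + 4 \cdot 5} + 5 \left(- \frac{5}{-1}\right) = \frac{1}{-13 + 20} + 5 \left(\left(-5\right) \left(-1\right)\right) = \frac{1}{7} + 5 \cdot 5 = \frac{1}{7} + 25 = \frac{176}{7}$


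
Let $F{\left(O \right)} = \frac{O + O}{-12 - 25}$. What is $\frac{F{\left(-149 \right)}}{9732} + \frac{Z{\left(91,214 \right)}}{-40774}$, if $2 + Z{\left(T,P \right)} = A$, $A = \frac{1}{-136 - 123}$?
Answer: $\frac{11263184}{12846806889} \approx 0.00087673$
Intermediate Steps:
$F{\left(O \right)} = - \frac{2 O}{37}$ ($F{\left(O \right)} = \frac{2 O}{-37} = 2 O \left(- \frac{1}{37}\right) = - \frac{2 O}{37}$)
$A = - \frac{1}{259}$ ($A = \frac{1}{-259} = - \frac{1}{259} \approx -0.003861$)
$Z{\left(T,P \right)} = - \frac{519}{259}$ ($Z{\left(T,P \right)} = -2 - \frac{1}{259} = - \frac{519}{259}$)
$\frac{F{\left(-149 \right)}}{9732} + \frac{Z{\left(91,214 \right)}}{-40774} = \frac{\left(- \frac{2}{37}\right) \left(-149\right)}{9732} - \frac{519}{259 \left(-40774\right)} = \frac{298}{37} \cdot \frac{1}{9732} - - \frac{519}{10560466} = \frac{149}{180042} + \frac{519}{10560466} = \frac{11263184}{12846806889}$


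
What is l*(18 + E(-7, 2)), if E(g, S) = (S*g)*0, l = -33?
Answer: -594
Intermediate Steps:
E(g, S) = 0
l*(18 + E(-7, 2)) = -33*(18 + 0) = -33*18 = -594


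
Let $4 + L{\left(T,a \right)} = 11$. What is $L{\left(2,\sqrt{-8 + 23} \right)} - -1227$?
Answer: $1234$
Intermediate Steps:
$L{\left(T,a \right)} = 7$ ($L{\left(T,a \right)} = -4 + 11 = 7$)
$L{\left(2,\sqrt{-8 + 23} \right)} - -1227 = 7 - -1227 = 7 + 1227 = 1234$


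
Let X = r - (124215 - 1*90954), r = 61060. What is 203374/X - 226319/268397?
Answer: 48293529597/7461168203 ≈ 6.4726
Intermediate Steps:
X = 27799 (X = 61060 - (124215 - 1*90954) = 61060 - (124215 - 90954) = 61060 - 1*33261 = 61060 - 33261 = 27799)
203374/X - 226319/268397 = 203374/27799 - 226319/268397 = 48293529597/7461168203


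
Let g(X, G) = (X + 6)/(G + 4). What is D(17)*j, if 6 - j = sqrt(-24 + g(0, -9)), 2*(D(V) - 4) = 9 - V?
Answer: 0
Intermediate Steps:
D(V) = 17/2 - V/2 (D(V) = 4 + (9 - V)/2 = 4 + (9/2 - V/2) = 17/2 - V/2)
g(X, G) = (6 + X)/(4 + G)
j = 6 - 3*I*sqrt(70)/5 (j = 6 - sqrt(-24 + (6 + 0)/(4 - 9)) = 6 - sqrt(-24 + 6/(-5)) = 6 - sqrt(-24 - 1/5*6) = 6 - sqrt(-24 - 6/5) = 6 - sqrt(-126/5) = 6 - 3*I*sqrt(70)/5 ≈ 6.0 - 5.02*I)
D(17)*j = (17/2 - 1/2*17)*(6 - 3*I*sqrt(70)/5) = (17/2 - 17/2)*(6 - 3*I*sqrt(70)/5) = 0*(6 - 3*I*sqrt(70)/5) = 0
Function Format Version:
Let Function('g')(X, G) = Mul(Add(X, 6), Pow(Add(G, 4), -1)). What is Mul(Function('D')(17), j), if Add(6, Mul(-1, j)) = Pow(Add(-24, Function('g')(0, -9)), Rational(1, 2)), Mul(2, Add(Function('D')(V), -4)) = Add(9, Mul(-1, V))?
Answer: 0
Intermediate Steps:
Function('D')(V) = Add(Rational(17, 2), Mul(Rational(-1, 2), V)) (Function('D')(V) = Add(4, Mul(Rational(1, 2), Add(9, Mul(-1, V)))) = Add(4, Add(Rational(9, 2), Mul(Rational(-1, 2), V))) = Add(Rational(17, 2), Mul(Rational(-1, 2), V)))
Function('g')(X, G) = Mul(Pow(Add(4, G), -1), Add(6, X)) (Function('g')(X, G) = Mul(Add(6, X), Pow(Add(4, G), -1)) = Mul(Pow(Add(4, G), -1), Add(6, X)))
j = Add(6, Mul(Rational(-3, 5), I, Pow(70, Rational(1, 2)))) (j = Add(6, Mul(-1, Pow(Add(-24, Mul(Pow(Add(4, -9), -1), Add(6, 0))), Rational(1, 2)))) = Add(6, Mul(-1, Pow(Add(-24, Mul(Pow(-5, -1), 6)), Rational(1, 2)))) = Add(6, Mul(-1, Pow(Add(-24, Mul(Rational(-1, 5), 6)), Rational(1, 2)))) = Add(6, Mul(-1, Pow(Add(-24, Rational(-6, 5)), Rational(1, 2)))) = Add(6, Mul(-1, Pow(Rational(-126, 5), Rational(1, 2)))) = Add(6, Mul(-1, Mul(Rational(3, 5), I, Pow(70, Rational(1, 2))))) = Add(6, Mul(Rational(-3, 5), I, Pow(70, Rational(1, 2)))) ≈ Add(6.0000, Mul(-5.0200, I)))
Mul(Function('D')(17), j) = Mul(Add(Rational(17, 2), Mul(Rational(-1, 2), 17)), Add(6, Mul(Rational(-3, 5), I, Pow(70, Rational(1, 2))))) = Mul(Add(Rational(17, 2), Rational(-17, 2)), Add(6, Mul(Rational(-3, 5), I, Pow(70, Rational(1, 2))))) = Mul(0, Add(6, Mul(Rational(-3, 5), I, Pow(70, Rational(1, 2))))) = 0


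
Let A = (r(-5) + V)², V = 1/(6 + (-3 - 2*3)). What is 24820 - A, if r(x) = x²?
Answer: 217904/9 ≈ 24212.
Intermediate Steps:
V = -⅓ (V = 1/(6 + (-3 - 6)) = 1/(6 - 9) = 1/(-3) = -⅓ ≈ -0.33333)
A = 5476/9 (A = ((-5)² - ⅓)² = (25 - ⅓)² = (74/3)² = 5476/9 ≈ 608.44)
24820 - A = 24820 - 1*5476/9 = 24820 - 5476/9 = 217904/9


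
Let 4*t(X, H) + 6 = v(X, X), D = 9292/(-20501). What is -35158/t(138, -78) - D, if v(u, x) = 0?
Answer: 1441576192/61503 ≈ 23439.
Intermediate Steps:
D = -9292/20501 (D = 9292*(-1/20501) = -9292/20501 ≈ -0.45325)
t(X, H) = -3/2 (t(X, H) = -3/2 + (¼)*0 = -3/2 + 0 = -3/2)
-35158/t(138, -78) - D = -35158/(-3/2) - 1*(-9292/20501) = -35158*(-⅔) + 9292/20501 = 70316/3 + 9292/20501 = 1441576192/61503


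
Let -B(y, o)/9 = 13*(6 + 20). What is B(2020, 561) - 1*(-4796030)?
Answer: 4792988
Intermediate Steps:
B(y, o) = -3042 (B(y, o) = -117*(6 + 20) = -117*26 = -9*338 = -3042)
B(2020, 561) - 1*(-4796030) = -3042 - 1*(-4796030) = -3042 + 4796030 = 4792988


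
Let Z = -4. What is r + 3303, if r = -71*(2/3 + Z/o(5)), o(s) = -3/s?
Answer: 8347/3 ≈ 2782.3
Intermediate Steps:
r = -1562/3 (r = -71*(2/3 - 4/((-3/5))) = -71*(2*(1/3) - 4/((-3*1/5))) = -71*(2/3 - 4/(-3/5)) = -71*(2/3 - 4*(-5/3)) = -71*(2/3 + 20/3) = -71*22/3 = -1562/3 ≈ -520.67)
r + 3303 = -1562/3 + 3303 = 8347/3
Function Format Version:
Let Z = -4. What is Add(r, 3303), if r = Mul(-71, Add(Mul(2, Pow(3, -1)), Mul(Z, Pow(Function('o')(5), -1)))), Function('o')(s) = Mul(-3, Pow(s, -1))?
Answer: Rational(8347, 3) ≈ 2782.3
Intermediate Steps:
r = Rational(-1562, 3) (r = Mul(-71, Add(Mul(2, Pow(3, -1)), Mul(-4, Pow(Mul(-3, Pow(5, -1)), -1)))) = Mul(-71, Add(Mul(2, Rational(1, 3)), Mul(-4, Pow(Mul(-3, Rational(1, 5)), -1)))) = Mul(-71, Add(Rational(2, 3), Mul(-4, Pow(Rational(-3, 5), -1)))) = Mul(-71, Add(Rational(2, 3), Mul(-4, Rational(-5, 3)))) = Mul(-71, Add(Rational(2, 3), Rational(20, 3))) = Mul(-71, Rational(22, 3)) = Rational(-1562, 3) ≈ -520.67)
Add(r, 3303) = Add(Rational(-1562, 3), 3303) = Rational(8347, 3)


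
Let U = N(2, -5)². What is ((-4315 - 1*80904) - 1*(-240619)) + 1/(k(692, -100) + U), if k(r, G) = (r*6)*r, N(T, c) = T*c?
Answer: 446508333601/2873284 ≈ 1.5540e+5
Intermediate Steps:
k(r, G) = 6*r² (k(r, G) = (6*r)*r = 6*r²)
U = 100 (U = (2*(-5))² = (-10)² = 100)
((-4315 - 1*80904) - 1*(-240619)) + 1/(k(692, -100) + U) = ((-4315 - 1*80904) - 1*(-240619)) + 1/(6*692² + 100) = ((-4315 - 80904) + 240619) + 1/(6*478864 + 100) = (-85219 + 240619) + 1/(2873184 + 100) = 155400 + 1/2873284 = 446508333601/2873284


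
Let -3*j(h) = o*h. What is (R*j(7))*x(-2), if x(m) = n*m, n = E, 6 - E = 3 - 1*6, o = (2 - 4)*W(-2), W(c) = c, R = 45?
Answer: 7560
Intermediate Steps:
o = 4 (o = (2 - 4)*(-2) = -2*(-2) = 4)
E = 9 (E = 6 - (3 - 1*6) = 6 - (3 - 6) = 6 - 1*(-3) = 6 + 3 = 9)
n = 9
j(h) = -4*h/3
x(m) = 9*m
(R*j(7))*x(-2) = (45*(-4/3*7))*(9*(-2)) = (45*(-28/3))*(-18) = -420*(-18) = 7560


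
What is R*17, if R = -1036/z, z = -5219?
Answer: 1036/307 ≈ 3.3746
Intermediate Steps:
R = 1036/5219 (R = -1036/(-5219) = -1036*(-1/5219) = 1036/5219 ≈ 0.19851)
R*17 = (1036/5219)*17 = 1036/307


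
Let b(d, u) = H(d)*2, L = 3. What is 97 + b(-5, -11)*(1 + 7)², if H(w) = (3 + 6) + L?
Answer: 1633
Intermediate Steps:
H(w) = 12 (H(w) = (3 + 6) + 3 = 9 + 3 = 12)
b(d, u) = 24 (b(d, u) = 12*2 = 24)
97 + b(-5, -11)*(1 + 7)² = 97 + 24*(1 + 7)² = 97 + 24*8² = 97 + 24*64 = 97 + 1536 = 1633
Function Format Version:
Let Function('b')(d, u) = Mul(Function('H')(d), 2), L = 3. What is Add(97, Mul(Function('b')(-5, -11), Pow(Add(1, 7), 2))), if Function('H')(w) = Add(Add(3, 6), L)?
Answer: 1633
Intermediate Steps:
Function('H')(w) = 12 (Function('H')(w) = Add(Add(3, 6), 3) = Add(9, 3) = 12)
Function('b')(d, u) = 24 (Function('b')(d, u) = Mul(12, 2) = 24)
Add(97, Mul(Function('b')(-5, -11), Pow(Add(1, 7), 2))) = Add(97, Mul(24, Pow(Add(1, 7), 2))) = Add(97, Mul(24, Pow(8, 2))) = Add(97, Mul(24, 64)) = Add(97, 1536) = 1633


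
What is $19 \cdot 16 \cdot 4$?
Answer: $1216$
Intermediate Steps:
$19 \cdot 16 \cdot 4 = 304 \cdot 4 = 1216$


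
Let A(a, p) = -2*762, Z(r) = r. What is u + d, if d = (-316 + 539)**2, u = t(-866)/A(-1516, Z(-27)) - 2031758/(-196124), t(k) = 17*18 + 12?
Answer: 309722559068/6226937 ≈ 49739.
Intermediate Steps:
A(a, p) = -1524
t(k) = 318 (t(k) = 306 + 12 = 318)
u = 63208995/6226937 (u = 318/(-1524) - 2031758/(-196124) = 318*(-1/1524) - 2031758*(-1/196124) = -53/254 + 1015879/98062 = 63208995/6226937 ≈ 10.151)
d = 49729 (d = 223**2 = 49729)
u + d = 63208995/6226937 + 49729 = 309722559068/6226937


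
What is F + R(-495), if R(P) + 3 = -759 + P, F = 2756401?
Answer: 2755144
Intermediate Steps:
R(P) = -762 + P (R(P) = -3 + (-759 + P) = -762 + P)
F + R(-495) = 2756401 + (-762 - 495) = 2756401 - 1257 = 2755144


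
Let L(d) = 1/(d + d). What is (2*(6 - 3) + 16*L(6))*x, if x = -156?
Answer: -1144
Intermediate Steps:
L(d) = 1/(2*d)
(2*(6 - 3) + 16*L(6))*x = (2*(6 - 3) + 16*((½)/6))*(-156) = (2*3 + 16*((½)*(⅙)))*(-156) = (6 + 16*(1/12))*(-156) = (6 + 4/3)*(-156) = (22/3)*(-156) = -1144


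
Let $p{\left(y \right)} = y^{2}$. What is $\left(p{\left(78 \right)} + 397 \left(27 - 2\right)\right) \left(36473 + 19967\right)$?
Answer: $903547960$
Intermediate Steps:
$\left(p{\left(78 \right)} + 397 \left(27 - 2\right)\right) \left(36473 + 19967\right) = \left(78^{2} + 397 \left(27 - 2\right)\right) \left(36473 + 19967\right) = \left(6084 + 397 \left(27 - 2\right)\right) 56440 = \left(6084 + 397 \cdot 25\right) 56440 = \left(6084 + 9925\right) 56440 = 16009 \cdot 56440 = 903547960$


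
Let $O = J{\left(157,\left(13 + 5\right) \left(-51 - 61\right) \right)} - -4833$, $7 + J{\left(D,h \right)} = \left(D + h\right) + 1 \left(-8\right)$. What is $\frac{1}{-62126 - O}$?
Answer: $- \frac{1}{65085} \approx -1.5365 \cdot 10^{-5}$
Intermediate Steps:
$J{\left(D,h \right)} = -15 + D + h$ ($J{\left(D,h \right)} = -7 + \left(\left(D + h\right) + 1 \left(-8\right)\right) = -7 - \left(8 - D - h\right) = -7 + \left(-8 + D + h\right) = -15 + D + h$)
$O = 2959$ ($O = \left(-15 + 157 + \left(13 + 5\right) \left(-51 - 61\right)\right) - -4833 = \left(-15 + 157 + 18 \left(-112\right)\right) + 4833 = \left(-15 + 157 - 2016\right) + 4833 = -1874 + 4833 = 2959$)
$\frac{1}{-62126 - O} = \frac{1}{-62126 - 2959} = \frac{1}{-65085} = - \frac{1}{65085}$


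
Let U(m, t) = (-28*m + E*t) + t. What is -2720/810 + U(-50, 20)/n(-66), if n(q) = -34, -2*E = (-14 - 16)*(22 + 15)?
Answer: -511684/1377 ≈ -371.59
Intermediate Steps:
E = 555 (E = -(-14 - 16)*(22 + 15)/2 = -(-15)*37 = -½*(-1110) = 555)
U(m, t) = -28*m + 556*t (U(m, t) = (-28*m + 555*t) + t = -28*m + 556*t)
-2720/810 + U(-50, 20)/n(-66) = -2720/810 + (-28*(-50) + 556*20)/(-34) = -2720*1/810 + (1400 + 11120)*(-1/34) = -272/81 + 12520*(-1/34) = -272/81 - 6260/17 = -511684/1377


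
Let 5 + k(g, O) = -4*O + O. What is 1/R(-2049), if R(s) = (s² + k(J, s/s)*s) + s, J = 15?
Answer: 1/4212744 ≈ 2.3737e-7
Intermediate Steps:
k(g, O) = -5 - 3*O (k(g, O) = -5 + (-4*O + O) = -5 - 3*O)
R(s) = s² - 7*s (R(s) = (s² + (-5 - 3*s/s)*s) + s = (s² + (-5 - 3*1)*s) + s = (s² + (-5 - 3)*s) + s = (s² - 8*s) + s = s² - 7*s)
1/R(-2049) = 1/(-2049*(-7 - 2049)) = 1/(-2049*(-2056)) = 1/4212744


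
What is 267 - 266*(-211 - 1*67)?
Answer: 74215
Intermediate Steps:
267 - 266*(-211 - 1*67) = 267 - 266*(-211 - 67) = 267 - 266*(-278) = 267 + 73948 = 74215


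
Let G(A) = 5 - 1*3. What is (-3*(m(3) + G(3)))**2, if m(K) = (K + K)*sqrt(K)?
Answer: 1008 + 216*sqrt(3) ≈ 1382.1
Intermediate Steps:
G(A) = 2 (G(A) = 5 - 3 = 2)
m(K) = 2*K**(3/2) (m(K) = (2*K)*sqrt(K) = 2*K**(3/2))
(-3*(m(3) + G(3)))**2 = (-3*(2*3**(3/2) + 2))**2 = (-3*(2*(3*sqrt(3)) + 2))**2 = (-3*(6*sqrt(3) + 2))**2 = (-3*(2 + 6*sqrt(3)))**2 = (-6 - 18*sqrt(3))**2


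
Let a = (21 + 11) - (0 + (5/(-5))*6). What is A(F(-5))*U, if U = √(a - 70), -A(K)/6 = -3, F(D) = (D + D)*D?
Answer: 72*I*√2 ≈ 101.82*I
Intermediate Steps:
F(D) = 2*D² (F(D) = (2*D)*D = 2*D²)
a = 38 (a = 32 - (0 + (5*(-⅕))*6) = 32 - (0 - 1*6) = 32 - (0 - 6) = 32 - 1*(-6) = 32 + 6 = 38)
A(K) = 18 (A(K) = -6*(-3) = 18)
U = 4*I*√2 (U = √(38 - 70) = √(-32) = 4*I*√2 ≈ 5.6569*I)
A(F(-5))*U = 18*(4*I*√2) = 72*I*√2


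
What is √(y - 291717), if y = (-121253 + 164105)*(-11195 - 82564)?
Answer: 9*I*√49605585 ≈ 63388.0*I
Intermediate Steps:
y = -4017760668 (y = 42852*(-93759) = -4017760668)
√(y - 291717) = √(-4017760668 - 291717) = √(-4018052385) = 9*I*√49605585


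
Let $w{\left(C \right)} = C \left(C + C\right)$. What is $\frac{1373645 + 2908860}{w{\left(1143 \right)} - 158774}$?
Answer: $\frac{4282505}{2454124} \approx 1.745$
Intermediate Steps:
$w{\left(C \right)} = 2 C^{2}$ ($w{\left(C \right)} = C 2 C = 2 C^{2}$)
$\frac{1373645 + 2908860}{w{\left(1143 \right)} - 158774} = \frac{1373645 + 2908860}{2 \cdot 1143^{2} - 158774} = \frac{4282505}{2 \cdot 1306449 - 158774} = \frac{4282505}{2612898 - 158774} = \frac{4282505}{2454124}$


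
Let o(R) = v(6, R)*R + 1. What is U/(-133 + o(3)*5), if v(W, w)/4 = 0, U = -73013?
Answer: 73013/128 ≈ 570.41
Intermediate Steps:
v(W, w) = 0 (v(W, w) = 4*0 = 0)
o(R) = 1 (o(R) = 0*R + 1 = 0 + 1 = 1)
U/(-133 + o(3)*5) = -73013/(-133 + 1*5) = -73013/(-133 + 5) = -73013/(-128) = -73013*(-1/128) = 73013/128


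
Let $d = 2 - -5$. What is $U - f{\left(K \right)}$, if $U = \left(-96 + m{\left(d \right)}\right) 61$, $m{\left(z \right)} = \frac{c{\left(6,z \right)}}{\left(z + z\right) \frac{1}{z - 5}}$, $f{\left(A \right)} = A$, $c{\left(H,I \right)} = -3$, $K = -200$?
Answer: $- \frac{39775}{7} \approx -5682.1$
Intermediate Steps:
$d = 7$ ($d = 2 + 5 = 7$)
$m{\left(z \right)} = - \frac{3 \left(-5 + z\right)}{2 z}$ ($m{\left(z \right)} = - \frac{3}{\left(z + z\right) \frac{1}{z - 5}} = - \frac{3}{2 z \frac{1}{-5 + z}} = - 3 \frac{-5 + z}{2 z} = - \frac{3 \left(-5 + z\right)}{2 z}$)
$U = - \frac{41175}{7}$ ($U = \left(-96 + \frac{3 \left(5 - 7\right)}{2 \cdot 7}\right) 61 = \left(-96 + \frac{3}{2} \cdot \frac{1}{7} \left(5 - 7\right)\right) 61 = \left(-96 + \frac{3}{2} \cdot \frac{1}{7} \left(-2\right)\right) 61 = \left(-96 - \frac{3}{7}\right) 61 = \left(- \frac{675}{7}\right) 61 = - \frac{41175}{7} \approx -5882.1$)
$U - f{\left(K \right)} = - \frac{41175}{7} - -200 = - \frac{41175}{7} + 200 = - \frac{39775}{7}$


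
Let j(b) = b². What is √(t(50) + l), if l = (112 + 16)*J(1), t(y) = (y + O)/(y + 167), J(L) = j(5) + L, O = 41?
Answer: √3198611/31 ≈ 57.692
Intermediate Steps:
J(L) = 25 + L (J(L) = 5² + L = 25 + L)
t(y) = (41 + y)/(167 + y) (t(y) = (y + 41)/(y + 167) = (41 + y)/(167 + y))
l = 3328 (l = (112 + 16)*(25 + 1) = 128*26 = 3328)
√(t(50) + l) = √((41 + 50)/(167 + 50) + 3328) = √(91/217 + 3328) = √((1/217)*91 + 3328) = √(13/31 + 3328) = √(103181/31) = √3198611/31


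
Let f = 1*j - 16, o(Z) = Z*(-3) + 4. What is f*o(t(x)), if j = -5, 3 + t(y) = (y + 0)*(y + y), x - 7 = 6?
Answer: 21021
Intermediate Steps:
x = 13 (x = 7 + 6 = 13)
t(y) = -3 + 2*y² (t(y) = -3 + (y + 0)*(y + y) = -3 + y*(2*y) = -3 + 2*y²)
o(Z) = 4 - 3*Z (o(Z) = -3*Z + 4 = 4 - 3*Z)
f = -21 (f = 1*(-5) - 16 = -5 - 16 = -21)
f*o(t(x)) = -21*(4 - 3*(-3 + 2*13²)) = -21*(4 - 3*(-3 + 2*169)) = -21*(4 - 3*(-3 + 338)) = -21*(4 - 3*335) = -21*(4 - 1005) = -21*(-1001) = 21021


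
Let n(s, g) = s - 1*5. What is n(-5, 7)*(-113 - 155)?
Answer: 2680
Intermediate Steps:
n(s, g) = -5 + s (n(s, g) = s - 5 = -5 + s)
n(-5, 7)*(-113 - 155) = (-5 - 5)*(-113 - 155) = -10*(-268) = 2680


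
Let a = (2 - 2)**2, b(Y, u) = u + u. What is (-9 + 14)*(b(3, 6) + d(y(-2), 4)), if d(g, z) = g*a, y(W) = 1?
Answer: 60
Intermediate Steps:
b(Y, u) = 2*u
a = 0 (a = 0**2 = 0)
d(g, z) = 0 (d(g, z) = g*0 = 0)
(-9 + 14)*(b(3, 6) + d(y(-2), 4)) = (-9 + 14)*(2*6 + 0) = 5*(12 + 0) = 5*12 = 60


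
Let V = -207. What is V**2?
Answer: 42849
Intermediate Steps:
V**2 = (-207)**2 = 42849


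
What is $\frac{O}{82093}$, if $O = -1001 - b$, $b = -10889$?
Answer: $\frac{9888}{82093} \approx 0.12045$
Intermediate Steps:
$O = 9888$ ($O = -1001 - -10889 = -1001 + 10889 = 9888$)
$\frac{O}{82093} = \frac{9888}{82093}$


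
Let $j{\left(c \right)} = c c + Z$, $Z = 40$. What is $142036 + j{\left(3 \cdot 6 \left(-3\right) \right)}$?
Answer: $144992$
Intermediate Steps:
$j{\left(c \right)} = 40 + c^{2}$ ($j{\left(c \right)} = c c + 40 = c^{2} + 40 = 40 + c^{2}$)
$142036 + j{\left(3 \cdot 6 \left(-3\right) \right)} = 142036 + \left(40 + \left(3 \cdot 6 \left(-3\right)\right)^{2}\right) = 142036 + \left(40 + \left(18 \left(-3\right)\right)^{2}\right) = 142036 + \left(40 + \left(-54\right)^{2}\right) = 142036 + \left(40 + 2916\right) = 142036 + 2956 = 144992$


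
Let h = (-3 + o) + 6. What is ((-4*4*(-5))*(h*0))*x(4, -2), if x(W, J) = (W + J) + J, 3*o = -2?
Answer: 0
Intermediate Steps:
o = -⅔ (o = (⅓)*(-2) = -⅔ ≈ -0.66667)
h = 7/3 (h = (-3 - ⅔) + 6 = -11/3 + 6 = 7/3 ≈ 2.3333)
x(W, J) = W + 2*J (x(W, J) = (J + W) + J = W + 2*J)
((-4*4*(-5))*(h*0))*x(4, -2) = ((-4*4*(-5))*((7/3)*0))*(4 + 2*(-2)) = (-16*(-5)*0)*(4 - 4) = (80*0)*0 = 0*0 = 0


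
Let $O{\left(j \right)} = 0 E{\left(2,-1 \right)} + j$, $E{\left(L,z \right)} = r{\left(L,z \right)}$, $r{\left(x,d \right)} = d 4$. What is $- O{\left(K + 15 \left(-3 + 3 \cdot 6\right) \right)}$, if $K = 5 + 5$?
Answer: $-235$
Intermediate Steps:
$K = 10$
$r{\left(x,d \right)} = 4 d$
$E{\left(L,z \right)} = 4 z$
$O{\left(j \right)} = j$ ($O{\left(j \right)} = 0 \cdot 4 \left(-1\right) + j = 0 \left(-4\right) + j = 0 + j = j$)
$- O{\left(K + 15 \left(-3 + 3 \cdot 6\right) \right)} = - (10 + 15 \left(-3 + 3 \cdot 6\right)) = - (10 + 15 \left(-3 + 18\right)) = - (10 + 15 \cdot 15) = - (10 + 225) = \left(-1\right) 235 = -235$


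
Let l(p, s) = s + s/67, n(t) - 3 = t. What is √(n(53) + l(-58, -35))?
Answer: 14*√469/67 ≈ 4.5252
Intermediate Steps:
n(t) = 3 + t
l(p, s) = 68*s/67 (l(p, s) = s + s*(1/67) = s + s/67 = 68*s/67)
√(n(53) + l(-58, -35)) = √((3 + 53) + (68/67)*(-35)) = √(56 - 2380/67) = √(1372/67) = 14*√469/67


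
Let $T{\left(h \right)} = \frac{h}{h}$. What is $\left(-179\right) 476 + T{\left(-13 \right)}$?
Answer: $-85203$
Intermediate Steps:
$T{\left(h \right)} = 1$
$\left(-179\right) 476 + T{\left(-13 \right)} = \left(-179\right) 476 + 1 = -85204 + 1 = -85203$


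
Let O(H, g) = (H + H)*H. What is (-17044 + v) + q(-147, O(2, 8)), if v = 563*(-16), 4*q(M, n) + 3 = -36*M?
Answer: -98919/4 ≈ -24730.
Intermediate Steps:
O(H, g) = 2*H² (O(H, g) = (2*H)*H = 2*H²)
q(M, n) = -¾ - 9*M (q(M, n) = -¾ + (-36*M)/4 = -¾ - 9*M)
v = -9008
(-17044 + v) + q(-147, O(2, 8)) = (-17044 - 9008) + (-¾ - 9*(-147)) = -26052 + (-¾ + 1323) = -26052 + 5289/4 = -98919/4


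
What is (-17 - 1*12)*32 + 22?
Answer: -906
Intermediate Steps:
(-17 - 1*12)*32 + 22 = (-17 - 12)*32 + 22 = -29*32 + 22 = -928 + 22 = -906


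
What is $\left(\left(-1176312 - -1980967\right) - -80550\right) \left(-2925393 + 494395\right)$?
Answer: $-2151931584590$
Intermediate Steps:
$\left(\left(-1176312 - -1980967\right) - -80550\right) \left(-2925393 + 494395\right) = \left(\left(-1176312 + 1980967\right) + 80550\right) \left(-2430998\right) = \left(804655 + 80550\right) \left(-2430998\right) = 885205 \left(-2430998\right) = -2151931584590$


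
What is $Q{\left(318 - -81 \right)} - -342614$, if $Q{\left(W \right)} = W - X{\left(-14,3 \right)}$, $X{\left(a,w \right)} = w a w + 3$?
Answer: $343136$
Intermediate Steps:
$X{\left(a,w \right)} = 3 + a w^{2}$ ($X{\left(a,w \right)} = a w w + 3 = a w^{2} + 3 = 3 + a w^{2}$)
$Q{\left(W \right)} = 123 + W$ ($Q{\left(W \right)} = W - \left(3 - 14 \cdot 3^{2}\right) = W - \left(3 - 126\right) = W - -123 = W + 123 = 123 + W$)
$Q{\left(318 - -81 \right)} - -342614 = \left(123 + \left(318 - -81\right)\right) - -342614 = \left(123 + \left(318 + 81\right)\right) + 342614 = \left(123 + 399\right) + 342614 = 522 + 342614 = 343136$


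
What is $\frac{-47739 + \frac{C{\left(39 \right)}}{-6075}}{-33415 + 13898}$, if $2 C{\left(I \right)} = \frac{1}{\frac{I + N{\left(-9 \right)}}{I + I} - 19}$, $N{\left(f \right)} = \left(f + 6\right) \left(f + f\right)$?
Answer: $\frac{134276678762}{54895953825} \approx 2.446$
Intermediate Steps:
$N{\left(f \right)} = 2 f \left(6 + f\right)$ ($N{\left(f \right)} = \left(6 + f\right) 2 f = 2 f \left(6 + f\right)$)
$C{\left(I \right)} = \frac{1}{2 \left(-19 + \frac{54 + I}{2 I}\right)}$ ($C{\left(I \right)} = \frac{1}{2 \left(\frac{I + 2 \left(-9\right) \left(6 - 9\right)}{I + I} - 19\right)} = \frac{1}{2 \left(\frac{I + 2 \left(-9\right) \left(-3\right)}{2 I} - 19\right)} = \frac{1}{2 \left(\left(I + 54\right) \frac{1}{2 I} - 19\right)} = \frac{1}{2 \left(\left(54 + I\right) \frac{1}{2 I} - 19\right)} = \frac{1}{2 \left(\frac{54 + I}{2 I} - 19\right)} = \frac{1}{2 \left(-19 + \frac{54 + I}{2 I}\right)}$)
$\frac{-47739 + \frac{C{\left(39 \right)}}{-6075}}{-33415 + 13898} = \frac{-47739 + \frac{\left(-1\right) 39 \frac{1}{-54 + 37 \cdot 39}}{-6075}}{-33415 + 13898} = \frac{-47739 + \left(-1\right) 39 \frac{1}{-54 + 1443} \left(- \frac{1}{6075}\right)}{-19517} = \left(-47739 + \left(-1\right) 39 \cdot \frac{1}{1389} \left(- \frac{1}{6075}\right)\right) \left(- \frac{1}{19517}\right) = \left(-47739 - - \frac{13}{2812725}\right) \left(- \frac{1}{19517}\right) = \left(-47739 + \frac{13}{2812725}\right) \left(- \frac{1}{19517}\right) = \left(- \frac{134276678762}{2812725}\right) \left(- \frac{1}{19517}\right) = \frac{134276678762}{54895953825}$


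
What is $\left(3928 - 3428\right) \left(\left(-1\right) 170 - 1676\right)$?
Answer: $-923000$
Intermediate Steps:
$\left(3928 - 3428\right) \left(\left(-1\right) 170 - 1676\right) = 500 \left(-170 - 1676\right) = 500 \left(-1846\right) = -923000$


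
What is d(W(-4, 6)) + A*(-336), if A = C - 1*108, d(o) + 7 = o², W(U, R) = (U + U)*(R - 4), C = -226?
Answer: 112473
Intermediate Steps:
W(U, R) = 2*U*(-4 + R) (W(U, R) = (2*U)*(-4 + R) = 2*U*(-4 + R))
d(o) = -7 + o²
A = -334 (A = -226 - 1*108 = -226 - 108 = -334)
d(W(-4, 6)) + A*(-336) = (-7 + (2*(-4)*(-4 + 6))²) - 334*(-336) = (-7 + (2*(-4)*2)²) + 112224 = (-7 + (-16)²) + 112224 = (-7 + 256) + 112224 = 249 + 112224 = 112473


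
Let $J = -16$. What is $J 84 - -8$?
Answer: $-1336$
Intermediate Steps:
$J 84 - -8 = \left(-16\right) 84 - -8 = -1344 + 8 = -1336$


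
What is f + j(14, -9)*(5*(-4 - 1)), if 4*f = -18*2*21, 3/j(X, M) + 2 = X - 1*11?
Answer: -264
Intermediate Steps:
j(X, M) = 3/(-13 + X) (j(X, M) = 3/(-2 + (X - 1*11)) = 3/(-2 + (X - 11)) = 3/(-2 + (-11 + X)) = 3/(-13 + X))
f = -189 (f = (-18*2*21)/4 = (-36*21)/4 = (¼)*(-756) = -189)
f + j(14, -9)*(5*(-4 - 1)) = -189 + (3/(-13 + 14))*(5*(-4 - 1)) = -189 + (3/1)*(5*(-5)) = -189 + (3*1)*(-25) = -189 + 3*(-25) = -189 - 75 = -264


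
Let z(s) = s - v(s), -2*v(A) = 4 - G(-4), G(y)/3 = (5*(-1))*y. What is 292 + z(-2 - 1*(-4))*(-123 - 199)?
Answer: 8664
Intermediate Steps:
G(y) = -15*y (G(y) = 3*((5*(-1))*y) = 3*(-5*y) = -15*y)
v(A) = 28 (v(A) = -(4 - (-15)*(-4))/2 = -(4 - 1*60)/2 = -(4 - 60)/2 = -½*(-56) = 28)
z(s) = -28 + s (z(s) = s - 1*28 = s - 28 = -28 + s)
292 + z(-2 - 1*(-4))*(-123 - 199) = 292 + (-28 + (-2 - 1*(-4)))*(-123 - 199) = 292 + (-28 + (-2 + 4))*(-322) = 292 + (-28 + 2)*(-322) = 292 - 26*(-322) = 292 + 8372 = 8664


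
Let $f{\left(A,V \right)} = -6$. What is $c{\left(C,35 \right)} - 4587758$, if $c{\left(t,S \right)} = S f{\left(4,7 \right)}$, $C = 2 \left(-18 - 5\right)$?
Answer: $-4587968$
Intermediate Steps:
$C = -46$ ($C = 2 \left(-23\right) = -46$)
$c{\left(t,S \right)} = - 6 S$ ($c{\left(t,S \right)} = S \left(-6\right) = - 6 S$)
$c{\left(C,35 \right)} - 4587758 = \left(-6\right) 35 - 4587758 = -210 - 4587758 = -4587968$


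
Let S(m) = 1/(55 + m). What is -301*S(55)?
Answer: -301/110 ≈ -2.7364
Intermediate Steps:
-301*S(55) = -301/(55 + 55) = -301/110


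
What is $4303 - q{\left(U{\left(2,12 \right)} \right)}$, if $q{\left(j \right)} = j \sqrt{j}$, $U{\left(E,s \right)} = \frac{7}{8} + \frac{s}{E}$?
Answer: $4303 - \frac{55 \sqrt{110}}{32} \approx 4285.0$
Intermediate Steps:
$U{\left(E,s \right)} = \frac{7}{8} + \frac{s}{E}$ ($U{\left(E,s \right)} = 7 \cdot \frac{1}{8} + \frac{s}{E} = \frac{7}{8} + \frac{s}{E}$)
$q{\left(j \right)} = j^{\frac{3}{2}}$
$4303 - q{\left(U{\left(2,12 \right)} \right)} = 4303 - \left(\frac{7}{8} + \frac{12}{2}\right)^{\frac{3}{2}} = 4303 - \left(\frac{7}{8} + 12 \cdot \frac{1}{2}\right)^{\frac{3}{2}} = 4303 - \left(\frac{7}{8} + 6\right)^{\frac{3}{2}} = 4303 - \left(\frac{55}{8}\right)^{\frac{3}{2}} = 4303 - \frac{55 \sqrt{110}}{32}$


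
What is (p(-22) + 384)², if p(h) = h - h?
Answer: 147456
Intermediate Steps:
p(h) = 0
(p(-22) + 384)² = (0 + 384)² = 384² = 147456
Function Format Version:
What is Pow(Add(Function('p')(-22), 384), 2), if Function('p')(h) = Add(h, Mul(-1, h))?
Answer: 147456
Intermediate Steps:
Function('p')(h) = 0
Pow(Add(Function('p')(-22), 384), 2) = Pow(Add(0, 384), 2) = Pow(384, 2) = 147456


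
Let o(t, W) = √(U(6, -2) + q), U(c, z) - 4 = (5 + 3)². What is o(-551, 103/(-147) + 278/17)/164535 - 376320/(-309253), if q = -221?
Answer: 53760/44179 + I*√17/54845 ≈ 1.2169 + 7.5177e-5*I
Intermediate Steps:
U(c, z) = 68 (U(c, z) = 4 + (5 + 3)² = 4 + 8² = 4 + 64 = 68)
o(t, W) = 3*I*√17 (o(t, W) = √(68 - 221) = √(-153) = 3*I*√17)
o(-551, 103/(-147) + 278/17)/164535 - 376320/(-309253) = (3*I*√17)/164535 - 376320/(-309253) = (3*I*√17)*(1/164535) - 376320*(-1/309253) = I*√17/54845 + 53760/44179 = 53760/44179 + I*√17/54845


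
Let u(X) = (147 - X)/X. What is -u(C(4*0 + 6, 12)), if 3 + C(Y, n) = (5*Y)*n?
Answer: 10/17 ≈ 0.58823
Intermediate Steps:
C(Y, n) = -3 + 5*Y*n (C(Y, n) = -3 + (5*Y)*n = -3 + 5*Y*n)
u(X) = (147 - X)/X
-u(C(4*0 + 6, 12)) = -(147 - (-3 + 5*(4*0 + 6)*12))/(-3 + 5*(4*0 + 6)*12) = -(147 - (-3 + 5*(0 + 6)*12))/(-3 + 5*(0 + 6)*12) = -(147 - (-3 + 5*6*12))/(-3 + 5*6*12) = -(147 - (-3 + 360))/(-3 + 360) = -(147 - 1*357)/357 = -(147 - 357)/357 = -(-210)/357 = -1*(-10/17) = 10/17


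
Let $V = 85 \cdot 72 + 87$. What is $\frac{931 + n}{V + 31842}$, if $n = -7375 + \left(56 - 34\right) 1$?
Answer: $- \frac{6422}{38049} \approx -0.16878$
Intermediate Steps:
$V = 6207$ ($V = 6120 + 87 = 6207$)
$n = -7353$ ($n = -7375 + 22 \cdot 1 = -7375 + 22 = -7353$)
$\frac{931 + n}{V + 31842} = \frac{931 - 7353}{6207 + 31842} = - \frac{6422}{38049}$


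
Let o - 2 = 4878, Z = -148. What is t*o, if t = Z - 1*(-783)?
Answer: 3098800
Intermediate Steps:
o = 4880 (o = 2 + 4878 = 4880)
t = 635 (t = -148 - 1*(-783) = -148 + 783 = 635)
t*o = 635*4880 = 3098800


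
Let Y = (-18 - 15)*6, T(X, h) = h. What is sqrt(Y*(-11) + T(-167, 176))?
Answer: sqrt(2354) ≈ 48.518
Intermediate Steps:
Y = -198 (Y = -33*6 = -198)
sqrt(Y*(-11) + T(-167, 176)) = sqrt(-198*(-11) + 176) = sqrt(2178 + 176) = sqrt(2354)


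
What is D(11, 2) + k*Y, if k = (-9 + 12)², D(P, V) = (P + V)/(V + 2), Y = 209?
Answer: 7537/4 ≈ 1884.3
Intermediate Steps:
D(P, V) = (P + V)/(2 + V)
k = 9 (k = 3² = 9)
D(11, 2) + k*Y = (11 + 2)/(2 + 2) + 9*209 = 13/4 + 1881 = 7537/4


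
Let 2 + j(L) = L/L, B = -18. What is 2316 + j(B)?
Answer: 2315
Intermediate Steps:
j(L) = -1 (j(L) = -2 + L/L = -2 + 1 = -1)
2316 + j(B) = 2316 - 1 = 2315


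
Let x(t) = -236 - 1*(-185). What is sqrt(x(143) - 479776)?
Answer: I*sqrt(479827) ≈ 692.7*I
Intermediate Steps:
x(t) = -51 (x(t) = -236 + 185 = -51)
sqrt(x(143) - 479776) = sqrt(-51 - 479776) = sqrt(-479827) = I*sqrt(479827)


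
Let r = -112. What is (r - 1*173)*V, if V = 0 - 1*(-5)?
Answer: -1425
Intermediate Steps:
V = 5 (V = 0 + 5 = 5)
(r - 1*173)*V = (-112 - 1*173)*5 = (-112 - 173)*5 = -285*5 = -1425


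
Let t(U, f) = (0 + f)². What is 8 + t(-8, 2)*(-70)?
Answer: -272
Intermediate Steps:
t(U, f) = f²
8 + t(-8, 2)*(-70) = 8 + 2²*(-70) = 8 + 4*(-70) = 8 - 280 = -272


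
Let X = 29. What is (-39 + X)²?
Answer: 100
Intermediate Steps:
(-39 + X)² = (-39 + 29)² = (-10)² = 100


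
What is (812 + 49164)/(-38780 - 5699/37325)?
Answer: -1865354200/1447469199 ≈ -1.2887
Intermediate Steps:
(812 + 49164)/(-38780 - 5699/37325) = 49976/(-38780 - 5699*1/37325) = 49976/(-38780 - 5699/37325) = 49976/(-1447469199/37325) = 49976*(-37325/1447469199) = -1865354200/1447469199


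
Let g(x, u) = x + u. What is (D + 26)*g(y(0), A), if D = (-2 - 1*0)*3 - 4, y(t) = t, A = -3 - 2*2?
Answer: -112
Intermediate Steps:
A = -7 (A = -3 - 4 = -7)
D = -10 (D = (-2 + 0)*3 - 4 = -2*3 - 4 = -6 - 4 = -10)
g(x, u) = u + x
(D + 26)*g(y(0), A) = (-10 + 26)*(-7 + 0) = 16*(-7) = -112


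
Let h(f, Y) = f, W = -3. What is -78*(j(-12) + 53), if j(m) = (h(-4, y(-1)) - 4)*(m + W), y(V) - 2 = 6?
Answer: -13494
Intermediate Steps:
y(V) = 8 (y(V) = 2 + 6 = 8)
j(m) = 24 - 8*m (j(m) = (-4 - 4)*(m - 3) = -8*(-3 + m) = 24 - 8*m)
-78*(j(-12) + 53) = -78*((24 - 8*(-12)) + 53) = -78*((24 + 96) + 53) = -78*(120 + 53) = -78*173 = -13494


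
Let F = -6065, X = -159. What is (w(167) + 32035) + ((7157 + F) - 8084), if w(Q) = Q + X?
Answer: 25051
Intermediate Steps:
w(Q) = -159 + Q (w(Q) = Q - 159 = -159 + Q)
(w(167) + 32035) + ((7157 + F) - 8084) = ((-159 + 167) + 32035) + ((7157 - 6065) - 8084) = (8 + 32035) + (1092 - 8084) = 32043 - 6992 = 25051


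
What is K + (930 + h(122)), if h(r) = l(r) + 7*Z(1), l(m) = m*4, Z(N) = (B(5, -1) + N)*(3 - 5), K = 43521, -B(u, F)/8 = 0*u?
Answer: 44925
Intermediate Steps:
B(u, F) = 0 (B(u, F) = -0*u = -8*0 = 0)
Z(N) = -2*N (Z(N) = (0 + N)*(3 - 5) = N*(-2) = -2*N)
l(m) = 4*m
h(r) = -14 + 4*r (h(r) = 4*r + 7*(-2*1) = 4*r + 7*(-2) = 4*r - 14 = -14 + 4*r)
K + (930 + h(122)) = 43521 + (930 + (-14 + 4*122)) = 43521 + (930 + (-14 + 488)) = 43521 + (930 + 474) = 43521 + 1404 = 44925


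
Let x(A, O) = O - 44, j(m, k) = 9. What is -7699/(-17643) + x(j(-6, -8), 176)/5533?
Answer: 4084313/8874429 ≈ 0.46023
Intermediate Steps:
x(A, O) = -44 + O
-7699/(-17643) + x(j(-6, -8), 176)/5533 = -7699/(-17643) + (-44 + 176)/5533 = -7699*(-1/17643) + 132*(1/5533) = 7699/17643 + 12/503 = 4084313/8874429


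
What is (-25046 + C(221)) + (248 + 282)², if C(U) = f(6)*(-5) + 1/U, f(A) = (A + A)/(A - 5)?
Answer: 56530475/221 ≈ 2.5579e+5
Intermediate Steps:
f(A) = 2*A/(-5 + A) (f(A) = (2*A)/(-5 + A) = 2*A/(-5 + A))
C(U) = -60 + 1/U (C(U) = (2*6/(-5 + 6))*(-5) + 1/U = (2*6/1)*(-5) + 1/U = (2*6*1)*(-5) + 1/U = 12*(-5) + 1/U = -60 + 1/U)
(-25046 + C(221)) + (248 + 282)² = (-25046 + (-60 + 1/221)) + (248 + 282)² = (-25046 + (-60 + 1/221)) + 530² = (-25046 - 13259/221) + 280900 = -5548425/221 + 280900 = 56530475/221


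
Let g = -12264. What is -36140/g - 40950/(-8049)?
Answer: 66091805/8226078 ≈ 8.0344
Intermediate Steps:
-36140/g - 40950/(-8049) = -36140/(-12264) - 40950/(-8049) = -36140*(-1/12264) - 40950*(-1/8049) = 9035/3066 + 13650/2683 = 66091805/8226078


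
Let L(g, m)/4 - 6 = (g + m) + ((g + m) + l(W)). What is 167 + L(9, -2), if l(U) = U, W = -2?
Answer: 239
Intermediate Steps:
L(g, m) = 16 + 8*g + 8*m (L(g, m) = 24 + 4*((g + m) + ((g + m) - 2)) = 24 + 4*((g + m) + (-2 + g + m)) = 24 + 4*(-2 + 2*g + 2*m) = 24 + (-8 + 8*g + 8*m) = 16 + 8*g + 8*m)
167 + L(9, -2) = 167 + (16 + 8*9 + 8*(-2)) = 167 + (16 + 72 - 16) = 167 + 72 = 239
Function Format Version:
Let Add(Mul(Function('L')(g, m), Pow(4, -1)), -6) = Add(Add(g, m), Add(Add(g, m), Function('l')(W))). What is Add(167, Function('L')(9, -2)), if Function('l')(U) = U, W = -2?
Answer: 239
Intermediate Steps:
Function('L')(g, m) = Add(16, Mul(8, g), Mul(8, m)) (Function('L')(g, m) = Add(24, Mul(4, Add(Add(g, m), Add(Add(g, m), -2)))) = Add(24, Mul(4, Add(Add(g, m), Add(-2, g, m)))) = Add(24, Mul(4, Add(-2, Mul(2, g), Mul(2, m)))) = Add(24, Add(-8, Mul(8, g), Mul(8, m))) = Add(16, Mul(8, g), Mul(8, m)))
Add(167, Function('L')(9, -2)) = Add(167, Add(16, Mul(8, 9), Mul(8, -2))) = Add(167, Add(16, 72, -16)) = Add(167, 72) = 239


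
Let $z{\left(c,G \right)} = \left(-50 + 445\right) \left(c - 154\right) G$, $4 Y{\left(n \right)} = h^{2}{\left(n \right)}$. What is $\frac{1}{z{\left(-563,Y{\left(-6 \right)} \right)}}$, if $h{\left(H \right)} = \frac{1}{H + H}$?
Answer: $- \frac{192}{94405} \approx -0.0020338$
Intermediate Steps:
$h{\left(H \right)} = \frac{1}{2 H}$
$Y{\left(n \right)} = \frac{1}{16 n^{2}}$ ($Y{\left(n \right)} = \frac{\left(\frac{1}{2 n}\right)^{2}}{4} = \frac{\frac{1}{4} \frac{1}{n^{2}}}{4} = \frac{1}{16 n^{2}}$)
$z{\left(c,G \right)} = G \left(-60830 + 395 c\right)$ ($z{\left(c,G \right)} = 395 \left(-154 + c\right) G = \left(-60830 + 395 c\right) G = G \left(-60830 + 395 c\right)$)
$\frac{1}{z{\left(-563,Y{\left(-6 \right)} \right)}} = \frac{1}{395 \frac{1}{16 \cdot 36} \left(-154 - 563\right)} = \frac{1}{395 \cdot \frac{1}{16} \cdot \frac{1}{36} \left(-717\right)} = \frac{1}{395 \cdot \frac{1}{576} \left(-717\right)} = \frac{1}{- \frac{94405}{192}} = - \frac{192}{94405}$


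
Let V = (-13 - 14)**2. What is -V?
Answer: -729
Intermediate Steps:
V = 729 (V = (-27)**2 = 729)
-V = -1*729 = -729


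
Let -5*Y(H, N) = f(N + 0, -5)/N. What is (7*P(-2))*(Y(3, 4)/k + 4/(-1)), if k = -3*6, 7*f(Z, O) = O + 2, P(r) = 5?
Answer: -3361/24 ≈ -140.04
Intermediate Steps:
f(Z, O) = 2/7 + O/7 (f(Z, O) = (O + 2)/7 = (2 + O)/7 = 2/7 + O/7)
k = -18
Y(H, N) = 3/(35*N) (Y(H, N) = -(2/7 + (⅐)*(-5))/(5*N) = -(2/7 - 5/7)/(5*N) = -(-3)/(5*N*7) = -(-3)/(35*N) = 3/(35*N))
(7*P(-2))*(Y(3, 4)/k + 4/(-1)) = (7*5)*(((3/35)/4)/(-18) + 4/(-1)) = 35*(((3/35)*(¼))*(-1/18) + 4*(-1)) = 35*((3/140)*(-1/18) - 4) = 35*(-1/840 - 4) = 35*(-3361/840) = -3361/24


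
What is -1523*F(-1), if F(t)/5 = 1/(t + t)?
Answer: 7615/2 ≈ 3807.5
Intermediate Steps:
F(t) = 5/(2*t) (F(t) = 5/(t + t) = 5/((2*t)) = 5*(1/(2*t)) = 5/(2*t))
-1523*F(-1) = -7615/(2*(-1)) = -7615*(-1)/2 = -1523*(-5/2) = 7615/2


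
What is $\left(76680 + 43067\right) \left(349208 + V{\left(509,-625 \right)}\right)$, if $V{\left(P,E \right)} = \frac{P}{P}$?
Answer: $41816730123$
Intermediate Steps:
$V{\left(P,E \right)} = 1$
$\left(76680 + 43067\right) \left(349208 + V{\left(509,-625 \right)}\right) = \left(76680 + 43067\right) \left(349208 + 1\right) = 119747 \cdot 349209 = 41816730123$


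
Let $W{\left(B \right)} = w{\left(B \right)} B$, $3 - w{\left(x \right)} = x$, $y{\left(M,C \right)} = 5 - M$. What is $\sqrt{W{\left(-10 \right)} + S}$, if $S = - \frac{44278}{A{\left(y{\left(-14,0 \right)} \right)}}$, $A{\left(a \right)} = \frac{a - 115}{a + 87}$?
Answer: $\frac{\sqrt{7021482}}{12} \approx 220.82$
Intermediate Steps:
$A{\left(a \right)} = \frac{-115 + a}{87 + a}$
$w{\left(x \right)} = 3 - x$
$S = \frac{1173367}{24}$ ($S = - \frac{44278}{\frac{1}{87 + \left(5 - -14\right)} \left(-115 + \left(5 - -14\right)\right)} = - \frac{44278}{\frac{1}{87 + \left(5 + 14\right)} \left(-115 + \left(5 + 14\right)\right)} = - \frac{44278}{\frac{1}{87 + 19} \left(-115 + 19\right)} = - \frac{44278}{\frac{1}{106} \left(-96\right)} = - \frac{44278}{- \frac{48}{53}} = \left(-44278\right) \left(- \frac{53}{48}\right) = \frac{1173367}{24} \approx 48890.0$)
$W{\left(B \right)} = B \left(3 - B\right)$ ($W{\left(B \right)} = \left(3 - B\right) B = B \left(3 - B\right)$)
$\sqrt{W{\left(-10 \right)} + S} = \sqrt{- 10 \left(3 - -10\right) + \frac{1173367}{24}} = \sqrt{- 10 \left(3 + 10\right) + \frac{1173367}{24}} = \sqrt{\left(-10\right) 13 + \frac{1173367}{24}} = \sqrt{-130 + \frac{1173367}{24}} = \sqrt{\frac{1170247}{24}} = \frac{\sqrt{7021482}}{12}$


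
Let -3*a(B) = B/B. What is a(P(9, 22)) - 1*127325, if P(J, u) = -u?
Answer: -381976/3 ≈ -1.2733e+5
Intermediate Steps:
a(B) = -⅓ (a(B) = -B/(3*B) = -⅓*1 = -⅓)
a(P(9, 22)) - 1*127325 = -⅓ - 1*127325 = -⅓ - 127325 = -381976/3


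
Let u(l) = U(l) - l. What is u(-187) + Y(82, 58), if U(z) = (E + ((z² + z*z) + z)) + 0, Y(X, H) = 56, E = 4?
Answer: 69998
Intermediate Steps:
U(z) = 4 + z + 2*z² (U(z) = (4 + ((z² + z*z) + z)) + 0 = (4 + ((z² + z²) + z)) + 0 = (4 + (2*z² + z)) + 0 = (4 + (z + 2*z²)) + 0 = (4 + z + 2*z²) + 0 = 4 + z + 2*z²)
u(l) = 4 + 2*l² (u(l) = (4 + l + 2*l²) - l = 4 + 2*l²)
u(-187) + Y(82, 58) = (4 + 2*(-187)²) + 56 = (4 + 2*34969) + 56 = (4 + 69938) + 56 = 69942 + 56 = 69998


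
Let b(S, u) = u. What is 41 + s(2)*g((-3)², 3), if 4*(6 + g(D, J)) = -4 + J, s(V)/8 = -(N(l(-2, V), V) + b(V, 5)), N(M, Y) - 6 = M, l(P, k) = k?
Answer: 691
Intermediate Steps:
N(M, Y) = 6 + M
s(V) = -88 - 8*V (s(V) = 8*(-((6 + V) + 5)) = 8*(-(11 + V)) = 8*(-11 - V) = -88 - 8*V)
g(D, J) = -7 + J/4 (g(D, J) = -6 + (-4 + J)/4 = -6 + (-1 + J/4) = -7 + J/4)
41 + s(2)*g((-3)², 3) = 41 + (-88 - 8*2)*(-7 + (¼)*3) = 41 + (-88 - 16)*(-7 + ¾) = 41 - 104*(-25/4) = 41 + 650 = 691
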